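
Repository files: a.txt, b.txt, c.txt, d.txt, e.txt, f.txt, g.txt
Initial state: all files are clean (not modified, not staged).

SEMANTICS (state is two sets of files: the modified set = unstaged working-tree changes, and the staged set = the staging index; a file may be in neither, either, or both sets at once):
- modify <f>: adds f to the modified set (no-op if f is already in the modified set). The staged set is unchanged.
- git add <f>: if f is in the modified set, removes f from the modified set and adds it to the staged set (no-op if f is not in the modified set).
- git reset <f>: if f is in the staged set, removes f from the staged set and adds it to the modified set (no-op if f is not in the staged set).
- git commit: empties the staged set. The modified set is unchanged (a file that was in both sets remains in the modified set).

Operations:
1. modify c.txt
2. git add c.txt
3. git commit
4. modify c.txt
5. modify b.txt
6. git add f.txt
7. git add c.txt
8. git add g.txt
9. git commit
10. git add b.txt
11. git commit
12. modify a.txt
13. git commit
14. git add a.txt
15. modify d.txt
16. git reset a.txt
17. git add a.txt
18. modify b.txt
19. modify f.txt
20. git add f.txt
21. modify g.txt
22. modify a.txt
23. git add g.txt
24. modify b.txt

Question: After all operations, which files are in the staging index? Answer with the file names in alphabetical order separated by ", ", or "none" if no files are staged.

After op 1 (modify c.txt): modified={c.txt} staged={none}
After op 2 (git add c.txt): modified={none} staged={c.txt}
After op 3 (git commit): modified={none} staged={none}
After op 4 (modify c.txt): modified={c.txt} staged={none}
After op 5 (modify b.txt): modified={b.txt, c.txt} staged={none}
After op 6 (git add f.txt): modified={b.txt, c.txt} staged={none}
After op 7 (git add c.txt): modified={b.txt} staged={c.txt}
After op 8 (git add g.txt): modified={b.txt} staged={c.txt}
After op 9 (git commit): modified={b.txt} staged={none}
After op 10 (git add b.txt): modified={none} staged={b.txt}
After op 11 (git commit): modified={none} staged={none}
After op 12 (modify a.txt): modified={a.txt} staged={none}
After op 13 (git commit): modified={a.txt} staged={none}
After op 14 (git add a.txt): modified={none} staged={a.txt}
After op 15 (modify d.txt): modified={d.txt} staged={a.txt}
After op 16 (git reset a.txt): modified={a.txt, d.txt} staged={none}
After op 17 (git add a.txt): modified={d.txt} staged={a.txt}
After op 18 (modify b.txt): modified={b.txt, d.txt} staged={a.txt}
After op 19 (modify f.txt): modified={b.txt, d.txt, f.txt} staged={a.txt}
After op 20 (git add f.txt): modified={b.txt, d.txt} staged={a.txt, f.txt}
After op 21 (modify g.txt): modified={b.txt, d.txt, g.txt} staged={a.txt, f.txt}
After op 22 (modify a.txt): modified={a.txt, b.txt, d.txt, g.txt} staged={a.txt, f.txt}
After op 23 (git add g.txt): modified={a.txt, b.txt, d.txt} staged={a.txt, f.txt, g.txt}
After op 24 (modify b.txt): modified={a.txt, b.txt, d.txt} staged={a.txt, f.txt, g.txt}

Answer: a.txt, f.txt, g.txt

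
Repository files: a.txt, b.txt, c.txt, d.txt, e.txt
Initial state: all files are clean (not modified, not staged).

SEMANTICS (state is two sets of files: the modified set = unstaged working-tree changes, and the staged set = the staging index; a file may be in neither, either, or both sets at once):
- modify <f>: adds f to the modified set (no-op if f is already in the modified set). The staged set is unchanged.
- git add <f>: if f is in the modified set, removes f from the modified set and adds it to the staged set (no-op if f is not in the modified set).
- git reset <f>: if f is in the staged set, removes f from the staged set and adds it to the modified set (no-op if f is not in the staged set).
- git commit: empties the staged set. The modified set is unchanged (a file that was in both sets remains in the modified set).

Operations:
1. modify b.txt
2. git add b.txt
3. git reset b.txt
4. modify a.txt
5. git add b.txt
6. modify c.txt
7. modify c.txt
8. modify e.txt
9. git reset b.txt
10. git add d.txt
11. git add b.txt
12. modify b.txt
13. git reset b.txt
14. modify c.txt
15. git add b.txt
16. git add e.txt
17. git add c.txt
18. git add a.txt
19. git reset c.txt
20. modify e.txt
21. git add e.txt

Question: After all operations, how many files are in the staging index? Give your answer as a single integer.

Answer: 3

Derivation:
After op 1 (modify b.txt): modified={b.txt} staged={none}
After op 2 (git add b.txt): modified={none} staged={b.txt}
After op 3 (git reset b.txt): modified={b.txt} staged={none}
After op 4 (modify a.txt): modified={a.txt, b.txt} staged={none}
After op 5 (git add b.txt): modified={a.txt} staged={b.txt}
After op 6 (modify c.txt): modified={a.txt, c.txt} staged={b.txt}
After op 7 (modify c.txt): modified={a.txt, c.txt} staged={b.txt}
After op 8 (modify e.txt): modified={a.txt, c.txt, e.txt} staged={b.txt}
After op 9 (git reset b.txt): modified={a.txt, b.txt, c.txt, e.txt} staged={none}
After op 10 (git add d.txt): modified={a.txt, b.txt, c.txt, e.txt} staged={none}
After op 11 (git add b.txt): modified={a.txt, c.txt, e.txt} staged={b.txt}
After op 12 (modify b.txt): modified={a.txt, b.txt, c.txt, e.txt} staged={b.txt}
After op 13 (git reset b.txt): modified={a.txt, b.txt, c.txt, e.txt} staged={none}
After op 14 (modify c.txt): modified={a.txt, b.txt, c.txt, e.txt} staged={none}
After op 15 (git add b.txt): modified={a.txt, c.txt, e.txt} staged={b.txt}
After op 16 (git add e.txt): modified={a.txt, c.txt} staged={b.txt, e.txt}
After op 17 (git add c.txt): modified={a.txt} staged={b.txt, c.txt, e.txt}
After op 18 (git add a.txt): modified={none} staged={a.txt, b.txt, c.txt, e.txt}
After op 19 (git reset c.txt): modified={c.txt} staged={a.txt, b.txt, e.txt}
After op 20 (modify e.txt): modified={c.txt, e.txt} staged={a.txt, b.txt, e.txt}
After op 21 (git add e.txt): modified={c.txt} staged={a.txt, b.txt, e.txt}
Final staged set: {a.txt, b.txt, e.txt} -> count=3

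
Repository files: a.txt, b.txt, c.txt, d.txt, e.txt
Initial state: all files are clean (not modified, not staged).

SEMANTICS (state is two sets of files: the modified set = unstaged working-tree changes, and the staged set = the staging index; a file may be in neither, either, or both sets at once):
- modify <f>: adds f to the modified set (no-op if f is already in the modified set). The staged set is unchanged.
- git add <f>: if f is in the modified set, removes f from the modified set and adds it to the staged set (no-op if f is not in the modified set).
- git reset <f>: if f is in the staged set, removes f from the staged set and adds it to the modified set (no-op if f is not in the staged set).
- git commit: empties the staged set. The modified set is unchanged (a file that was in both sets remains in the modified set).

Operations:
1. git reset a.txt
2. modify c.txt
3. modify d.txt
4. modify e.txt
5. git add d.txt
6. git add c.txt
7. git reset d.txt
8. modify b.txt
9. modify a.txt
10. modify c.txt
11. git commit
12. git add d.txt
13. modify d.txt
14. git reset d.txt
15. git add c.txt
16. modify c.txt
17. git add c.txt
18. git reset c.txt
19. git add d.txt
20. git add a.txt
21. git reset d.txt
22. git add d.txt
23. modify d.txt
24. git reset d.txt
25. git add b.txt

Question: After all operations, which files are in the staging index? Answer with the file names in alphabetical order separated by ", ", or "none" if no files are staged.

Answer: a.txt, b.txt

Derivation:
After op 1 (git reset a.txt): modified={none} staged={none}
After op 2 (modify c.txt): modified={c.txt} staged={none}
After op 3 (modify d.txt): modified={c.txt, d.txt} staged={none}
After op 4 (modify e.txt): modified={c.txt, d.txt, e.txt} staged={none}
After op 5 (git add d.txt): modified={c.txt, e.txt} staged={d.txt}
After op 6 (git add c.txt): modified={e.txt} staged={c.txt, d.txt}
After op 7 (git reset d.txt): modified={d.txt, e.txt} staged={c.txt}
After op 8 (modify b.txt): modified={b.txt, d.txt, e.txt} staged={c.txt}
After op 9 (modify a.txt): modified={a.txt, b.txt, d.txt, e.txt} staged={c.txt}
After op 10 (modify c.txt): modified={a.txt, b.txt, c.txt, d.txt, e.txt} staged={c.txt}
After op 11 (git commit): modified={a.txt, b.txt, c.txt, d.txt, e.txt} staged={none}
After op 12 (git add d.txt): modified={a.txt, b.txt, c.txt, e.txt} staged={d.txt}
After op 13 (modify d.txt): modified={a.txt, b.txt, c.txt, d.txt, e.txt} staged={d.txt}
After op 14 (git reset d.txt): modified={a.txt, b.txt, c.txt, d.txt, e.txt} staged={none}
After op 15 (git add c.txt): modified={a.txt, b.txt, d.txt, e.txt} staged={c.txt}
After op 16 (modify c.txt): modified={a.txt, b.txt, c.txt, d.txt, e.txt} staged={c.txt}
After op 17 (git add c.txt): modified={a.txt, b.txt, d.txt, e.txt} staged={c.txt}
After op 18 (git reset c.txt): modified={a.txt, b.txt, c.txt, d.txt, e.txt} staged={none}
After op 19 (git add d.txt): modified={a.txt, b.txt, c.txt, e.txt} staged={d.txt}
After op 20 (git add a.txt): modified={b.txt, c.txt, e.txt} staged={a.txt, d.txt}
After op 21 (git reset d.txt): modified={b.txt, c.txt, d.txt, e.txt} staged={a.txt}
After op 22 (git add d.txt): modified={b.txt, c.txt, e.txt} staged={a.txt, d.txt}
After op 23 (modify d.txt): modified={b.txt, c.txt, d.txt, e.txt} staged={a.txt, d.txt}
After op 24 (git reset d.txt): modified={b.txt, c.txt, d.txt, e.txt} staged={a.txt}
After op 25 (git add b.txt): modified={c.txt, d.txt, e.txt} staged={a.txt, b.txt}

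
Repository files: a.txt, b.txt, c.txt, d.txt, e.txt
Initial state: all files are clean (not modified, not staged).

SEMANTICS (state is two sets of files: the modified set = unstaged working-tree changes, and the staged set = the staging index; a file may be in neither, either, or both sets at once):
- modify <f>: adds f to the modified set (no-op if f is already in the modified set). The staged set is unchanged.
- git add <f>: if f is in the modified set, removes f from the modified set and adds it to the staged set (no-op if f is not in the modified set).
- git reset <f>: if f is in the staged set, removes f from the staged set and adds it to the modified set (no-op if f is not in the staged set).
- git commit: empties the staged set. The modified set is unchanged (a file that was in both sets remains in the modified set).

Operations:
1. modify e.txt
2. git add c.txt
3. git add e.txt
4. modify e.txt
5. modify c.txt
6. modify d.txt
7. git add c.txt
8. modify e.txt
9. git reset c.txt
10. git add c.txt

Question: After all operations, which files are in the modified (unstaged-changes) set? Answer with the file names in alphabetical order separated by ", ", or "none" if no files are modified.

After op 1 (modify e.txt): modified={e.txt} staged={none}
After op 2 (git add c.txt): modified={e.txt} staged={none}
After op 3 (git add e.txt): modified={none} staged={e.txt}
After op 4 (modify e.txt): modified={e.txt} staged={e.txt}
After op 5 (modify c.txt): modified={c.txt, e.txt} staged={e.txt}
After op 6 (modify d.txt): modified={c.txt, d.txt, e.txt} staged={e.txt}
After op 7 (git add c.txt): modified={d.txt, e.txt} staged={c.txt, e.txt}
After op 8 (modify e.txt): modified={d.txt, e.txt} staged={c.txt, e.txt}
After op 9 (git reset c.txt): modified={c.txt, d.txt, e.txt} staged={e.txt}
After op 10 (git add c.txt): modified={d.txt, e.txt} staged={c.txt, e.txt}

Answer: d.txt, e.txt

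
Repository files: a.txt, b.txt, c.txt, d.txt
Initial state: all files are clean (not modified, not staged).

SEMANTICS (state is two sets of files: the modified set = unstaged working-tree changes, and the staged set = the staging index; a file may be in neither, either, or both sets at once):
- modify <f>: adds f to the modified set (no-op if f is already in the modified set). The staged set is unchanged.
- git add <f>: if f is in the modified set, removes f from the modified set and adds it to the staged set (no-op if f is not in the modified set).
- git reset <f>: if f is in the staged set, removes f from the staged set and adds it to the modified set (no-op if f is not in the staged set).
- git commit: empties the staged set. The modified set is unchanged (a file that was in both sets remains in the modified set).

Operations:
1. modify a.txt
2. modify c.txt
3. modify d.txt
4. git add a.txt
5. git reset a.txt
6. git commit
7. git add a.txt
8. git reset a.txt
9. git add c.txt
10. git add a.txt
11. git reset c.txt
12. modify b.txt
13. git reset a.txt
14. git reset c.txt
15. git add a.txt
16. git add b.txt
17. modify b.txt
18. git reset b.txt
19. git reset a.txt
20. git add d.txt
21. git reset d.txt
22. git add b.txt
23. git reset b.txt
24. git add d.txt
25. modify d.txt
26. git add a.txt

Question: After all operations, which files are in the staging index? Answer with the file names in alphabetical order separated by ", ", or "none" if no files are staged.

After op 1 (modify a.txt): modified={a.txt} staged={none}
After op 2 (modify c.txt): modified={a.txt, c.txt} staged={none}
After op 3 (modify d.txt): modified={a.txt, c.txt, d.txt} staged={none}
After op 4 (git add a.txt): modified={c.txt, d.txt} staged={a.txt}
After op 5 (git reset a.txt): modified={a.txt, c.txt, d.txt} staged={none}
After op 6 (git commit): modified={a.txt, c.txt, d.txt} staged={none}
After op 7 (git add a.txt): modified={c.txt, d.txt} staged={a.txt}
After op 8 (git reset a.txt): modified={a.txt, c.txt, d.txt} staged={none}
After op 9 (git add c.txt): modified={a.txt, d.txt} staged={c.txt}
After op 10 (git add a.txt): modified={d.txt} staged={a.txt, c.txt}
After op 11 (git reset c.txt): modified={c.txt, d.txt} staged={a.txt}
After op 12 (modify b.txt): modified={b.txt, c.txt, d.txt} staged={a.txt}
After op 13 (git reset a.txt): modified={a.txt, b.txt, c.txt, d.txt} staged={none}
After op 14 (git reset c.txt): modified={a.txt, b.txt, c.txt, d.txt} staged={none}
After op 15 (git add a.txt): modified={b.txt, c.txt, d.txt} staged={a.txt}
After op 16 (git add b.txt): modified={c.txt, d.txt} staged={a.txt, b.txt}
After op 17 (modify b.txt): modified={b.txt, c.txt, d.txt} staged={a.txt, b.txt}
After op 18 (git reset b.txt): modified={b.txt, c.txt, d.txt} staged={a.txt}
After op 19 (git reset a.txt): modified={a.txt, b.txt, c.txt, d.txt} staged={none}
After op 20 (git add d.txt): modified={a.txt, b.txt, c.txt} staged={d.txt}
After op 21 (git reset d.txt): modified={a.txt, b.txt, c.txt, d.txt} staged={none}
After op 22 (git add b.txt): modified={a.txt, c.txt, d.txt} staged={b.txt}
After op 23 (git reset b.txt): modified={a.txt, b.txt, c.txt, d.txt} staged={none}
After op 24 (git add d.txt): modified={a.txt, b.txt, c.txt} staged={d.txt}
After op 25 (modify d.txt): modified={a.txt, b.txt, c.txt, d.txt} staged={d.txt}
After op 26 (git add a.txt): modified={b.txt, c.txt, d.txt} staged={a.txt, d.txt}

Answer: a.txt, d.txt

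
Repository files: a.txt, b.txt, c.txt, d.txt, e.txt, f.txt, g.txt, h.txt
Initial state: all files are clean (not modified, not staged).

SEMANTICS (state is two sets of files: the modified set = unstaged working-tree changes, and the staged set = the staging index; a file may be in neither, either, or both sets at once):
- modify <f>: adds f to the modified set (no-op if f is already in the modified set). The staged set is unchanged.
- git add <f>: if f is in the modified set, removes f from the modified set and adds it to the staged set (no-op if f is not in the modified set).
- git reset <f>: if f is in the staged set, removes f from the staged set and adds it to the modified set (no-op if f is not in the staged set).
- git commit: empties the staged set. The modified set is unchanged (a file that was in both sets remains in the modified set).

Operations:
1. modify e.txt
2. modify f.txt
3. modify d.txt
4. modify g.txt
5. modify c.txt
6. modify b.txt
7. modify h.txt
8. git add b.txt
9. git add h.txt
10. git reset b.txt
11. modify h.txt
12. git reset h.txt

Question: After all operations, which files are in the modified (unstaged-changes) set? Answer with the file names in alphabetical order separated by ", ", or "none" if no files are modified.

Answer: b.txt, c.txt, d.txt, e.txt, f.txt, g.txt, h.txt

Derivation:
After op 1 (modify e.txt): modified={e.txt} staged={none}
After op 2 (modify f.txt): modified={e.txt, f.txt} staged={none}
After op 3 (modify d.txt): modified={d.txt, e.txt, f.txt} staged={none}
After op 4 (modify g.txt): modified={d.txt, e.txt, f.txt, g.txt} staged={none}
After op 5 (modify c.txt): modified={c.txt, d.txt, e.txt, f.txt, g.txt} staged={none}
After op 6 (modify b.txt): modified={b.txt, c.txt, d.txt, e.txt, f.txt, g.txt} staged={none}
After op 7 (modify h.txt): modified={b.txt, c.txt, d.txt, e.txt, f.txt, g.txt, h.txt} staged={none}
After op 8 (git add b.txt): modified={c.txt, d.txt, e.txt, f.txt, g.txt, h.txt} staged={b.txt}
After op 9 (git add h.txt): modified={c.txt, d.txt, e.txt, f.txt, g.txt} staged={b.txt, h.txt}
After op 10 (git reset b.txt): modified={b.txt, c.txt, d.txt, e.txt, f.txt, g.txt} staged={h.txt}
After op 11 (modify h.txt): modified={b.txt, c.txt, d.txt, e.txt, f.txt, g.txt, h.txt} staged={h.txt}
After op 12 (git reset h.txt): modified={b.txt, c.txt, d.txt, e.txt, f.txt, g.txt, h.txt} staged={none}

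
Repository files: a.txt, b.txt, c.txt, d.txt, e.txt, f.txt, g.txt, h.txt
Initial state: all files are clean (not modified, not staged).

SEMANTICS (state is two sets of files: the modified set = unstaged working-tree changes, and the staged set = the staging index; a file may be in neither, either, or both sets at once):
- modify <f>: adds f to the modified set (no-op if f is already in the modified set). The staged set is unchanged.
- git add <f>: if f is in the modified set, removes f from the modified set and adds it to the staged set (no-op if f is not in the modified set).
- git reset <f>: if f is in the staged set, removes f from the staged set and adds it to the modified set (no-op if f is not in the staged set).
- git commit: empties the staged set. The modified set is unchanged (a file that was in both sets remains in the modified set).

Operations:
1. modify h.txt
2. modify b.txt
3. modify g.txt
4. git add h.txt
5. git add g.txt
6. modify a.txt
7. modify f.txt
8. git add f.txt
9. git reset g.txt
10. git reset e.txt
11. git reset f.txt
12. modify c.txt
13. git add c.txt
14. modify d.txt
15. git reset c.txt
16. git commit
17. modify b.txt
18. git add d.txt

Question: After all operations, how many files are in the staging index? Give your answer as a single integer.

After op 1 (modify h.txt): modified={h.txt} staged={none}
After op 2 (modify b.txt): modified={b.txt, h.txt} staged={none}
After op 3 (modify g.txt): modified={b.txt, g.txt, h.txt} staged={none}
After op 4 (git add h.txt): modified={b.txt, g.txt} staged={h.txt}
After op 5 (git add g.txt): modified={b.txt} staged={g.txt, h.txt}
After op 6 (modify a.txt): modified={a.txt, b.txt} staged={g.txt, h.txt}
After op 7 (modify f.txt): modified={a.txt, b.txt, f.txt} staged={g.txt, h.txt}
After op 8 (git add f.txt): modified={a.txt, b.txt} staged={f.txt, g.txt, h.txt}
After op 9 (git reset g.txt): modified={a.txt, b.txt, g.txt} staged={f.txt, h.txt}
After op 10 (git reset e.txt): modified={a.txt, b.txt, g.txt} staged={f.txt, h.txt}
After op 11 (git reset f.txt): modified={a.txt, b.txt, f.txt, g.txt} staged={h.txt}
After op 12 (modify c.txt): modified={a.txt, b.txt, c.txt, f.txt, g.txt} staged={h.txt}
After op 13 (git add c.txt): modified={a.txt, b.txt, f.txt, g.txt} staged={c.txt, h.txt}
After op 14 (modify d.txt): modified={a.txt, b.txt, d.txt, f.txt, g.txt} staged={c.txt, h.txt}
After op 15 (git reset c.txt): modified={a.txt, b.txt, c.txt, d.txt, f.txt, g.txt} staged={h.txt}
After op 16 (git commit): modified={a.txt, b.txt, c.txt, d.txt, f.txt, g.txt} staged={none}
After op 17 (modify b.txt): modified={a.txt, b.txt, c.txt, d.txt, f.txt, g.txt} staged={none}
After op 18 (git add d.txt): modified={a.txt, b.txt, c.txt, f.txt, g.txt} staged={d.txt}
Final staged set: {d.txt} -> count=1

Answer: 1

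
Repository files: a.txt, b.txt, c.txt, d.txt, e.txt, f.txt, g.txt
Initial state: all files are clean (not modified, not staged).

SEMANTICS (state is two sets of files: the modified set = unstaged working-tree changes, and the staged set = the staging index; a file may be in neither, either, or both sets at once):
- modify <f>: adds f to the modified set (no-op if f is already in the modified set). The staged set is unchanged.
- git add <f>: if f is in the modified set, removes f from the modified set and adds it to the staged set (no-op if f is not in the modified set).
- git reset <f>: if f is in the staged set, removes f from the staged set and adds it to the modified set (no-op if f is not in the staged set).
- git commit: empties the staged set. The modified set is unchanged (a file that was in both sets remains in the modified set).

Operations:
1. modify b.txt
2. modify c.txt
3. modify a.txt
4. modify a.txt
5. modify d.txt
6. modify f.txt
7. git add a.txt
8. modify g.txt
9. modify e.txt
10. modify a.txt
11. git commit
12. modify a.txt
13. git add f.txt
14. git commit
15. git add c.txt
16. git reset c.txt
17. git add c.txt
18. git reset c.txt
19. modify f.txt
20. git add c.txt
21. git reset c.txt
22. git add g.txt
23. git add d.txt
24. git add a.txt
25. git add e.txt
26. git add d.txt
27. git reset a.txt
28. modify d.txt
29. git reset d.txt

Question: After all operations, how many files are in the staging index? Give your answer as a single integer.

Answer: 2

Derivation:
After op 1 (modify b.txt): modified={b.txt} staged={none}
After op 2 (modify c.txt): modified={b.txt, c.txt} staged={none}
After op 3 (modify a.txt): modified={a.txt, b.txt, c.txt} staged={none}
After op 4 (modify a.txt): modified={a.txt, b.txt, c.txt} staged={none}
After op 5 (modify d.txt): modified={a.txt, b.txt, c.txt, d.txt} staged={none}
After op 6 (modify f.txt): modified={a.txt, b.txt, c.txt, d.txt, f.txt} staged={none}
After op 7 (git add a.txt): modified={b.txt, c.txt, d.txt, f.txt} staged={a.txt}
After op 8 (modify g.txt): modified={b.txt, c.txt, d.txt, f.txt, g.txt} staged={a.txt}
After op 9 (modify e.txt): modified={b.txt, c.txt, d.txt, e.txt, f.txt, g.txt} staged={a.txt}
After op 10 (modify a.txt): modified={a.txt, b.txt, c.txt, d.txt, e.txt, f.txt, g.txt} staged={a.txt}
After op 11 (git commit): modified={a.txt, b.txt, c.txt, d.txt, e.txt, f.txt, g.txt} staged={none}
After op 12 (modify a.txt): modified={a.txt, b.txt, c.txt, d.txt, e.txt, f.txt, g.txt} staged={none}
After op 13 (git add f.txt): modified={a.txt, b.txt, c.txt, d.txt, e.txt, g.txt} staged={f.txt}
After op 14 (git commit): modified={a.txt, b.txt, c.txt, d.txt, e.txt, g.txt} staged={none}
After op 15 (git add c.txt): modified={a.txt, b.txt, d.txt, e.txt, g.txt} staged={c.txt}
After op 16 (git reset c.txt): modified={a.txt, b.txt, c.txt, d.txt, e.txt, g.txt} staged={none}
After op 17 (git add c.txt): modified={a.txt, b.txt, d.txt, e.txt, g.txt} staged={c.txt}
After op 18 (git reset c.txt): modified={a.txt, b.txt, c.txt, d.txt, e.txt, g.txt} staged={none}
After op 19 (modify f.txt): modified={a.txt, b.txt, c.txt, d.txt, e.txt, f.txt, g.txt} staged={none}
After op 20 (git add c.txt): modified={a.txt, b.txt, d.txt, e.txt, f.txt, g.txt} staged={c.txt}
After op 21 (git reset c.txt): modified={a.txt, b.txt, c.txt, d.txt, e.txt, f.txt, g.txt} staged={none}
After op 22 (git add g.txt): modified={a.txt, b.txt, c.txt, d.txt, e.txt, f.txt} staged={g.txt}
After op 23 (git add d.txt): modified={a.txt, b.txt, c.txt, e.txt, f.txt} staged={d.txt, g.txt}
After op 24 (git add a.txt): modified={b.txt, c.txt, e.txt, f.txt} staged={a.txt, d.txt, g.txt}
After op 25 (git add e.txt): modified={b.txt, c.txt, f.txt} staged={a.txt, d.txt, e.txt, g.txt}
After op 26 (git add d.txt): modified={b.txt, c.txt, f.txt} staged={a.txt, d.txt, e.txt, g.txt}
After op 27 (git reset a.txt): modified={a.txt, b.txt, c.txt, f.txt} staged={d.txt, e.txt, g.txt}
After op 28 (modify d.txt): modified={a.txt, b.txt, c.txt, d.txt, f.txt} staged={d.txt, e.txt, g.txt}
After op 29 (git reset d.txt): modified={a.txt, b.txt, c.txt, d.txt, f.txt} staged={e.txt, g.txt}
Final staged set: {e.txt, g.txt} -> count=2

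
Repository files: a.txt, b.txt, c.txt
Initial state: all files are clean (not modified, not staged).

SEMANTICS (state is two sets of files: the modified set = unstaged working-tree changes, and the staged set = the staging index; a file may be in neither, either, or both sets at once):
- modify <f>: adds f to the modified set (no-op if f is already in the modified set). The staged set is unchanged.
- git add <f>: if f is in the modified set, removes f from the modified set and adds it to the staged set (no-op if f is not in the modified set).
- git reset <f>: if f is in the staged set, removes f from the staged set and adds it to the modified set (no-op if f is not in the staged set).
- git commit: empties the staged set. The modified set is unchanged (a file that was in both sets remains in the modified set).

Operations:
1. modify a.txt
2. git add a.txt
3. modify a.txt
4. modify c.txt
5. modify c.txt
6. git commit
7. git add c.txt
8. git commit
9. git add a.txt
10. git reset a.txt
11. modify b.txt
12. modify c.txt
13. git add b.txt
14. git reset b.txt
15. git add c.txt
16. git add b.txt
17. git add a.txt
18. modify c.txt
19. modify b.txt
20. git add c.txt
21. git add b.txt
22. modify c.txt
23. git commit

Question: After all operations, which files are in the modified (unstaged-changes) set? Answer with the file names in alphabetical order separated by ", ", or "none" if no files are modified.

After op 1 (modify a.txt): modified={a.txt} staged={none}
After op 2 (git add a.txt): modified={none} staged={a.txt}
After op 3 (modify a.txt): modified={a.txt} staged={a.txt}
After op 4 (modify c.txt): modified={a.txt, c.txt} staged={a.txt}
After op 5 (modify c.txt): modified={a.txt, c.txt} staged={a.txt}
After op 6 (git commit): modified={a.txt, c.txt} staged={none}
After op 7 (git add c.txt): modified={a.txt} staged={c.txt}
After op 8 (git commit): modified={a.txt} staged={none}
After op 9 (git add a.txt): modified={none} staged={a.txt}
After op 10 (git reset a.txt): modified={a.txt} staged={none}
After op 11 (modify b.txt): modified={a.txt, b.txt} staged={none}
After op 12 (modify c.txt): modified={a.txt, b.txt, c.txt} staged={none}
After op 13 (git add b.txt): modified={a.txt, c.txt} staged={b.txt}
After op 14 (git reset b.txt): modified={a.txt, b.txt, c.txt} staged={none}
After op 15 (git add c.txt): modified={a.txt, b.txt} staged={c.txt}
After op 16 (git add b.txt): modified={a.txt} staged={b.txt, c.txt}
After op 17 (git add a.txt): modified={none} staged={a.txt, b.txt, c.txt}
After op 18 (modify c.txt): modified={c.txt} staged={a.txt, b.txt, c.txt}
After op 19 (modify b.txt): modified={b.txt, c.txt} staged={a.txt, b.txt, c.txt}
After op 20 (git add c.txt): modified={b.txt} staged={a.txt, b.txt, c.txt}
After op 21 (git add b.txt): modified={none} staged={a.txt, b.txt, c.txt}
After op 22 (modify c.txt): modified={c.txt} staged={a.txt, b.txt, c.txt}
After op 23 (git commit): modified={c.txt} staged={none}

Answer: c.txt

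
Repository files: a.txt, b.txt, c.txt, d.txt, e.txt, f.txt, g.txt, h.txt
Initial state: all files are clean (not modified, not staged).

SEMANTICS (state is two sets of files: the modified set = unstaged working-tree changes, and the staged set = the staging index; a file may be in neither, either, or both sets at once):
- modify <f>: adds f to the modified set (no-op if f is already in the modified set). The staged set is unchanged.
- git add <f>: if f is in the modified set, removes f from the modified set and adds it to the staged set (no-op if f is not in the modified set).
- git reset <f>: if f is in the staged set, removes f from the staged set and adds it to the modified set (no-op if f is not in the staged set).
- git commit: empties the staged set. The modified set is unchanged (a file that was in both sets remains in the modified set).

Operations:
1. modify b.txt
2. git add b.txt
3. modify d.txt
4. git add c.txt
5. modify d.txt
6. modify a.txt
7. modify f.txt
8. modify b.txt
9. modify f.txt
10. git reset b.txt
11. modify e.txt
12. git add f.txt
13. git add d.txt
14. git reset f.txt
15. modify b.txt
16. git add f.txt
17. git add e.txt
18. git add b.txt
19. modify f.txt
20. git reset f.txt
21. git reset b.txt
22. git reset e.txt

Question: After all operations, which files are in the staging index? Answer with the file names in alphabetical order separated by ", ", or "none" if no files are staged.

After op 1 (modify b.txt): modified={b.txt} staged={none}
After op 2 (git add b.txt): modified={none} staged={b.txt}
After op 3 (modify d.txt): modified={d.txt} staged={b.txt}
After op 4 (git add c.txt): modified={d.txt} staged={b.txt}
After op 5 (modify d.txt): modified={d.txt} staged={b.txt}
After op 6 (modify a.txt): modified={a.txt, d.txt} staged={b.txt}
After op 7 (modify f.txt): modified={a.txt, d.txt, f.txt} staged={b.txt}
After op 8 (modify b.txt): modified={a.txt, b.txt, d.txt, f.txt} staged={b.txt}
After op 9 (modify f.txt): modified={a.txt, b.txt, d.txt, f.txt} staged={b.txt}
After op 10 (git reset b.txt): modified={a.txt, b.txt, d.txt, f.txt} staged={none}
After op 11 (modify e.txt): modified={a.txt, b.txt, d.txt, e.txt, f.txt} staged={none}
After op 12 (git add f.txt): modified={a.txt, b.txt, d.txt, e.txt} staged={f.txt}
After op 13 (git add d.txt): modified={a.txt, b.txt, e.txt} staged={d.txt, f.txt}
After op 14 (git reset f.txt): modified={a.txt, b.txt, e.txt, f.txt} staged={d.txt}
After op 15 (modify b.txt): modified={a.txt, b.txt, e.txt, f.txt} staged={d.txt}
After op 16 (git add f.txt): modified={a.txt, b.txt, e.txt} staged={d.txt, f.txt}
After op 17 (git add e.txt): modified={a.txt, b.txt} staged={d.txt, e.txt, f.txt}
After op 18 (git add b.txt): modified={a.txt} staged={b.txt, d.txt, e.txt, f.txt}
After op 19 (modify f.txt): modified={a.txt, f.txt} staged={b.txt, d.txt, e.txt, f.txt}
After op 20 (git reset f.txt): modified={a.txt, f.txt} staged={b.txt, d.txt, e.txt}
After op 21 (git reset b.txt): modified={a.txt, b.txt, f.txt} staged={d.txt, e.txt}
After op 22 (git reset e.txt): modified={a.txt, b.txt, e.txt, f.txt} staged={d.txt}

Answer: d.txt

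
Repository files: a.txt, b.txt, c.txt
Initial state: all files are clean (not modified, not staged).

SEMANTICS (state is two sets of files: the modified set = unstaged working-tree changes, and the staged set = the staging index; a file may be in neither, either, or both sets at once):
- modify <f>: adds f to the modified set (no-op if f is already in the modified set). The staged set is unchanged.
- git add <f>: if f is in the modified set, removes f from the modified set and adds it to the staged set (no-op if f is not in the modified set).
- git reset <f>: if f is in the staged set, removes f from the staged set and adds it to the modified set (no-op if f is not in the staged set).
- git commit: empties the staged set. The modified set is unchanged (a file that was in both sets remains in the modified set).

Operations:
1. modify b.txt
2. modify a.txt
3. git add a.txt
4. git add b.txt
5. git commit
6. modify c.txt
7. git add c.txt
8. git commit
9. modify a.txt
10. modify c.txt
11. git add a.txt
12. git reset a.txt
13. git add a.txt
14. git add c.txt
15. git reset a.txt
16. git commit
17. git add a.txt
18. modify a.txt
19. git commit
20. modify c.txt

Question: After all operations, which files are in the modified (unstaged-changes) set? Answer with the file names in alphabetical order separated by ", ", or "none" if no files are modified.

Answer: a.txt, c.txt

Derivation:
After op 1 (modify b.txt): modified={b.txt} staged={none}
After op 2 (modify a.txt): modified={a.txt, b.txt} staged={none}
After op 3 (git add a.txt): modified={b.txt} staged={a.txt}
After op 4 (git add b.txt): modified={none} staged={a.txt, b.txt}
After op 5 (git commit): modified={none} staged={none}
After op 6 (modify c.txt): modified={c.txt} staged={none}
After op 7 (git add c.txt): modified={none} staged={c.txt}
After op 8 (git commit): modified={none} staged={none}
After op 9 (modify a.txt): modified={a.txt} staged={none}
After op 10 (modify c.txt): modified={a.txt, c.txt} staged={none}
After op 11 (git add a.txt): modified={c.txt} staged={a.txt}
After op 12 (git reset a.txt): modified={a.txt, c.txt} staged={none}
After op 13 (git add a.txt): modified={c.txt} staged={a.txt}
After op 14 (git add c.txt): modified={none} staged={a.txt, c.txt}
After op 15 (git reset a.txt): modified={a.txt} staged={c.txt}
After op 16 (git commit): modified={a.txt} staged={none}
After op 17 (git add a.txt): modified={none} staged={a.txt}
After op 18 (modify a.txt): modified={a.txt} staged={a.txt}
After op 19 (git commit): modified={a.txt} staged={none}
After op 20 (modify c.txt): modified={a.txt, c.txt} staged={none}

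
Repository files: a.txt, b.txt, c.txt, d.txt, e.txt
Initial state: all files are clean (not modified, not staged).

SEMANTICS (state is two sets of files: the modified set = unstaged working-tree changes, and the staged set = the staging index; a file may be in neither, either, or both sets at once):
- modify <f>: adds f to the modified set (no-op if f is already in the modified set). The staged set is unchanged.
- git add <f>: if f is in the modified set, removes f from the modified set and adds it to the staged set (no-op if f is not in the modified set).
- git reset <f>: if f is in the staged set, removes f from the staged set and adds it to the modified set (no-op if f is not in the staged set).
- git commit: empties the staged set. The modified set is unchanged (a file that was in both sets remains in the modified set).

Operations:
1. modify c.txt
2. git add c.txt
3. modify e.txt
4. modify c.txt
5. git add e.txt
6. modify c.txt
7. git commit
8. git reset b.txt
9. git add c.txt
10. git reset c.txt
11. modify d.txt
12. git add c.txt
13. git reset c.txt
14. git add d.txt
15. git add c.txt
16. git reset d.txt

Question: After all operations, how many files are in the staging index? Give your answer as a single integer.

After op 1 (modify c.txt): modified={c.txt} staged={none}
After op 2 (git add c.txt): modified={none} staged={c.txt}
After op 3 (modify e.txt): modified={e.txt} staged={c.txt}
After op 4 (modify c.txt): modified={c.txt, e.txt} staged={c.txt}
After op 5 (git add e.txt): modified={c.txt} staged={c.txt, e.txt}
After op 6 (modify c.txt): modified={c.txt} staged={c.txt, e.txt}
After op 7 (git commit): modified={c.txt} staged={none}
After op 8 (git reset b.txt): modified={c.txt} staged={none}
After op 9 (git add c.txt): modified={none} staged={c.txt}
After op 10 (git reset c.txt): modified={c.txt} staged={none}
After op 11 (modify d.txt): modified={c.txt, d.txt} staged={none}
After op 12 (git add c.txt): modified={d.txt} staged={c.txt}
After op 13 (git reset c.txt): modified={c.txt, d.txt} staged={none}
After op 14 (git add d.txt): modified={c.txt} staged={d.txt}
After op 15 (git add c.txt): modified={none} staged={c.txt, d.txt}
After op 16 (git reset d.txt): modified={d.txt} staged={c.txt}
Final staged set: {c.txt} -> count=1

Answer: 1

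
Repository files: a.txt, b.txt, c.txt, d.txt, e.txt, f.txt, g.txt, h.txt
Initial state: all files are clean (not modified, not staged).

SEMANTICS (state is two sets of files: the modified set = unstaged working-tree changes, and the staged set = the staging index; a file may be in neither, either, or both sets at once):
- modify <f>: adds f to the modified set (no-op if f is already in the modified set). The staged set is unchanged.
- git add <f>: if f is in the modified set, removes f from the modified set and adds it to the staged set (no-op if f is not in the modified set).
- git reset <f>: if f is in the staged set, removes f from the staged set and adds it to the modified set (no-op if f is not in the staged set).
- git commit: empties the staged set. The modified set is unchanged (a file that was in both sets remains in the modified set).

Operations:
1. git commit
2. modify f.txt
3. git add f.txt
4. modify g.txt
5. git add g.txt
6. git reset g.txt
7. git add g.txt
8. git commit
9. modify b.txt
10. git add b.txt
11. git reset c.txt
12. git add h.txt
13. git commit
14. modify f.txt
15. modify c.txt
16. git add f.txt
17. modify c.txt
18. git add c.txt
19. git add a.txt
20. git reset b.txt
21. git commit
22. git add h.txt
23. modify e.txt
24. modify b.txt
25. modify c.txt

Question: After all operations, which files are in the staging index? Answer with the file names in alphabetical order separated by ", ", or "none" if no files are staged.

Answer: none

Derivation:
After op 1 (git commit): modified={none} staged={none}
After op 2 (modify f.txt): modified={f.txt} staged={none}
After op 3 (git add f.txt): modified={none} staged={f.txt}
After op 4 (modify g.txt): modified={g.txt} staged={f.txt}
After op 5 (git add g.txt): modified={none} staged={f.txt, g.txt}
After op 6 (git reset g.txt): modified={g.txt} staged={f.txt}
After op 7 (git add g.txt): modified={none} staged={f.txt, g.txt}
After op 8 (git commit): modified={none} staged={none}
After op 9 (modify b.txt): modified={b.txt} staged={none}
After op 10 (git add b.txt): modified={none} staged={b.txt}
After op 11 (git reset c.txt): modified={none} staged={b.txt}
After op 12 (git add h.txt): modified={none} staged={b.txt}
After op 13 (git commit): modified={none} staged={none}
After op 14 (modify f.txt): modified={f.txt} staged={none}
After op 15 (modify c.txt): modified={c.txt, f.txt} staged={none}
After op 16 (git add f.txt): modified={c.txt} staged={f.txt}
After op 17 (modify c.txt): modified={c.txt} staged={f.txt}
After op 18 (git add c.txt): modified={none} staged={c.txt, f.txt}
After op 19 (git add a.txt): modified={none} staged={c.txt, f.txt}
After op 20 (git reset b.txt): modified={none} staged={c.txt, f.txt}
After op 21 (git commit): modified={none} staged={none}
After op 22 (git add h.txt): modified={none} staged={none}
After op 23 (modify e.txt): modified={e.txt} staged={none}
After op 24 (modify b.txt): modified={b.txt, e.txt} staged={none}
After op 25 (modify c.txt): modified={b.txt, c.txt, e.txt} staged={none}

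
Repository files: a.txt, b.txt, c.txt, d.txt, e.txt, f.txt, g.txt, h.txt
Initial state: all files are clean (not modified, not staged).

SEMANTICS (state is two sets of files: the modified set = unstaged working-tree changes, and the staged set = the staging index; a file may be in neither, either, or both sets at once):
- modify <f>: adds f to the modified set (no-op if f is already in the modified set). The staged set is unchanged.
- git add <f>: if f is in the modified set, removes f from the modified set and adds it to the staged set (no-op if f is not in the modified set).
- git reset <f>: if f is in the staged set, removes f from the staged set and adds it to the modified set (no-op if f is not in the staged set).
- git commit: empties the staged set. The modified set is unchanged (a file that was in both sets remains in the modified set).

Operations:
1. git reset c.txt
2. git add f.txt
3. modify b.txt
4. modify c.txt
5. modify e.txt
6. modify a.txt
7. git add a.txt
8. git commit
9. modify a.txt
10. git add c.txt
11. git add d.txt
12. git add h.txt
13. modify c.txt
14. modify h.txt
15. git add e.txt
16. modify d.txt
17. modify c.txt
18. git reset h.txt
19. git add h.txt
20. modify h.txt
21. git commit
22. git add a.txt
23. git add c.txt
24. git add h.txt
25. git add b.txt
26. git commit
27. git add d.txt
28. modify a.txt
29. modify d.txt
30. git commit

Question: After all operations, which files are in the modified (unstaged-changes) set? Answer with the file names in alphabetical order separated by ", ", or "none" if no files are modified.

Answer: a.txt, d.txt

Derivation:
After op 1 (git reset c.txt): modified={none} staged={none}
After op 2 (git add f.txt): modified={none} staged={none}
After op 3 (modify b.txt): modified={b.txt} staged={none}
After op 4 (modify c.txt): modified={b.txt, c.txt} staged={none}
After op 5 (modify e.txt): modified={b.txt, c.txt, e.txt} staged={none}
After op 6 (modify a.txt): modified={a.txt, b.txt, c.txt, e.txt} staged={none}
After op 7 (git add a.txt): modified={b.txt, c.txt, e.txt} staged={a.txt}
After op 8 (git commit): modified={b.txt, c.txt, e.txt} staged={none}
After op 9 (modify a.txt): modified={a.txt, b.txt, c.txt, e.txt} staged={none}
After op 10 (git add c.txt): modified={a.txt, b.txt, e.txt} staged={c.txt}
After op 11 (git add d.txt): modified={a.txt, b.txt, e.txt} staged={c.txt}
After op 12 (git add h.txt): modified={a.txt, b.txt, e.txt} staged={c.txt}
After op 13 (modify c.txt): modified={a.txt, b.txt, c.txt, e.txt} staged={c.txt}
After op 14 (modify h.txt): modified={a.txt, b.txt, c.txt, e.txt, h.txt} staged={c.txt}
After op 15 (git add e.txt): modified={a.txt, b.txt, c.txt, h.txt} staged={c.txt, e.txt}
After op 16 (modify d.txt): modified={a.txt, b.txt, c.txt, d.txt, h.txt} staged={c.txt, e.txt}
After op 17 (modify c.txt): modified={a.txt, b.txt, c.txt, d.txt, h.txt} staged={c.txt, e.txt}
After op 18 (git reset h.txt): modified={a.txt, b.txt, c.txt, d.txt, h.txt} staged={c.txt, e.txt}
After op 19 (git add h.txt): modified={a.txt, b.txt, c.txt, d.txt} staged={c.txt, e.txt, h.txt}
After op 20 (modify h.txt): modified={a.txt, b.txt, c.txt, d.txt, h.txt} staged={c.txt, e.txt, h.txt}
After op 21 (git commit): modified={a.txt, b.txt, c.txt, d.txt, h.txt} staged={none}
After op 22 (git add a.txt): modified={b.txt, c.txt, d.txt, h.txt} staged={a.txt}
After op 23 (git add c.txt): modified={b.txt, d.txt, h.txt} staged={a.txt, c.txt}
After op 24 (git add h.txt): modified={b.txt, d.txt} staged={a.txt, c.txt, h.txt}
After op 25 (git add b.txt): modified={d.txt} staged={a.txt, b.txt, c.txt, h.txt}
After op 26 (git commit): modified={d.txt} staged={none}
After op 27 (git add d.txt): modified={none} staged={d.txt}
After op 28 (modify a.txt): modified={a.txt} staged={d.txt}
After op 29 (modify d.txt): modified={a.txt, d.txt} staged={d.txt}
After op 30 (git commit): modified={a.txt, d.txt} staged={none}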